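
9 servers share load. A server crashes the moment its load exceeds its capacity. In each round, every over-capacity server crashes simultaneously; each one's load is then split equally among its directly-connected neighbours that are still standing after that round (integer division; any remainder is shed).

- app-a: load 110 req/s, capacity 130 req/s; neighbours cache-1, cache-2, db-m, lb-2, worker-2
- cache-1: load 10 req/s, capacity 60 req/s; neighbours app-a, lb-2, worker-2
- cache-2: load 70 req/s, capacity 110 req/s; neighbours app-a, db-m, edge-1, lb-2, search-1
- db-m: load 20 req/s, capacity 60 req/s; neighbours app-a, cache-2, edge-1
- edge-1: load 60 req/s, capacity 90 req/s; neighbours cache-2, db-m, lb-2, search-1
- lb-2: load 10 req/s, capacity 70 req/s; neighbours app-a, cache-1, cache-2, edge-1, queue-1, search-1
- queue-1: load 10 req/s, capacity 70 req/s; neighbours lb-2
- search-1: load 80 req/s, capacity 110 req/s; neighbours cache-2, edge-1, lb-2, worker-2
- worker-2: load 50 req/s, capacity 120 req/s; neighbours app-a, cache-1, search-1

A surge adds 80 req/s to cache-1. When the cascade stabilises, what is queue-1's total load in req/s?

Round 1 — cache-1 at 90 > 60. cache-1 crashes.
  cache-1 sheds 90 req/s to app-a, lb-2, worker-2: 30 each.
    app-a: 110+30 = 140 > 130
    lb-2: 10+30 = 40 ≤ 70
    worker-2: 50+30 = 80 ≤ 120
Round 2 — app-a crashes.
  app-a sheds 140 req/s to cache-2, db-m, lb-2, worker-2: 35 each.
    cache-2: 70+35 = 105 ≤ 110
    db-m: 20+35 = 55 ≤ 60
    lb-2: 40+35 = 75 > 70
    worker-2: 80+35 = 115 ≤ 120
Round 3 — lb-2 crashes.
  lb-2 sheds 75 req/s to cache-2, edge-1, queue-1, search-1: 18 each (3 lost).
    cache-2: 105+18 = 123 > 110
    edge-1: 60+18 = 78 ≤ 90
    queue-1: 10+18 = 28 ≤ 70
    search-1: 80+18 = 98 ≤ 110
Round 4 — cache-2 crashes.
  cache-2 sheds 123 req/s to db-m, edge-1, search-1: 41 each.
    db-m: 55+41 = 96 > 60
    edge-1: 78+41 = 119 > 90
    search-1: 98+41 = 139 > 110
Round 5 — db-m, edge-1, search-1 crash.
  db-m sheds 96 req/s: no online neighbours, lost.
  edge-1 sheds 119 req/s: no online neighbours, lost.
  search-1 sheds 139 req/s to worker-2: 139 each.
    worker-2: 115+139 = 254 > 120
Round 6 — worker-2 crashes.
  worker-2 sheds 254 req/s: no online neighbours, lost.
No further crashes.

28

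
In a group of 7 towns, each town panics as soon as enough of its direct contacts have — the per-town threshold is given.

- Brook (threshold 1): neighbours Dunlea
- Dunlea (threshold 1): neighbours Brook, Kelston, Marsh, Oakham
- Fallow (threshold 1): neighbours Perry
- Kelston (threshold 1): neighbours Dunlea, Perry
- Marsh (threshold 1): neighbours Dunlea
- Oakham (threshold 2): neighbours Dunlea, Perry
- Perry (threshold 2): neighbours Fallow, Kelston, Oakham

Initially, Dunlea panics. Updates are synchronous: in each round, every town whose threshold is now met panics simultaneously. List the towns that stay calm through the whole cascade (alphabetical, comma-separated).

Fallow, Oakham, Perry

Round 1 — Dunlea panics (initial).
Round 2 — checking thresholds:
  Brook: 1 of 1 neighbours ≥ 1, panics.
  Kelston: 1 of 2 neighbours ≥ 1, panics.
  Marsh: 1 of 1 neighbours ≥ 1, panics.
  Oakham: 1 of 2 neighbours < 2, below threshold.
Round 3 — no new panics; cascade stops.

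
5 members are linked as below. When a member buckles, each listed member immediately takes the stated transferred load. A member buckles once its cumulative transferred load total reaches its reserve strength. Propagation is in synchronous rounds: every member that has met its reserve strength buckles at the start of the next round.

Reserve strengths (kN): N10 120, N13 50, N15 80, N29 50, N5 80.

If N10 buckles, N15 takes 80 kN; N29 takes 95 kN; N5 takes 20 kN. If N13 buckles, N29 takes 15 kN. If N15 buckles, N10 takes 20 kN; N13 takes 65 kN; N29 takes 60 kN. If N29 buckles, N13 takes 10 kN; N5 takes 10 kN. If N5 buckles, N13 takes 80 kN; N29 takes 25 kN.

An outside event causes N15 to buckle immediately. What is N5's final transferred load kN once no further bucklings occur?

Round 1 — N15 buckles (initial).
  N10: +20 → 20 < 120
  N13: +65 → 65 ≥ 50
  N29: +60 → 60 ≥ 50
Round 2 — N13, N29 buckle.
  N5: +10 → 10 < 80
No further bucklings.

10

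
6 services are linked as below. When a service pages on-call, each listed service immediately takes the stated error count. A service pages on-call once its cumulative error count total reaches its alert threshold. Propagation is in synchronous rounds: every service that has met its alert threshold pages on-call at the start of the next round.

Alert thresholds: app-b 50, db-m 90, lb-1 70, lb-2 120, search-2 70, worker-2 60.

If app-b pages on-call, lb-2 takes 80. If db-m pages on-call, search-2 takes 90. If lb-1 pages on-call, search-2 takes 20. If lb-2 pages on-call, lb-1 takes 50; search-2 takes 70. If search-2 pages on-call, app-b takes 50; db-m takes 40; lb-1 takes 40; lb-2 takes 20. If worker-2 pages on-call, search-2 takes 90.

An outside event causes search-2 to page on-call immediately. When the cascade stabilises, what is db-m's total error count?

40

Round 1 — search-2 pages on-call (initial).
  app-b: +50 → 50 ≥ 50
  db-m: +40 → 40 < 90
  lb-1: +40 → 40 < 70
  lb-2: +20 → 20 < 120
Round 2 — app-b pages on-call.
  lb-2: +80 → 100 < 120
No further pages.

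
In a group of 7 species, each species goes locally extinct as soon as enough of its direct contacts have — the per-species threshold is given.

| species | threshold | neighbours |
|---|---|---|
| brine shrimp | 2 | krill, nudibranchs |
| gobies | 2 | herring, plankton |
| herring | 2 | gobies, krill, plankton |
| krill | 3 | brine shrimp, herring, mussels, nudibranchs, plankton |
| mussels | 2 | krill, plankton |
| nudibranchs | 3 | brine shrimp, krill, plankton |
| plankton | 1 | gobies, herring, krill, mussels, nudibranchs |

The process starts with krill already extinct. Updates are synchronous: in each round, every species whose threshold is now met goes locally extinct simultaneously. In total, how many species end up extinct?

Round 1 — krill goes locally extinct (initial).
Round 2 — checking thresholds:
  brine shrimp: 1 of 2 neighbours < 2, holds.
  herring: 1 of 3 neighbours < 2, holds.
  mussels: 1 of 2 neighbours < 2, holds.
  nudibranchs: 1 of 3 neighbours < 3, holds.
  plankton: 1 of 5 neighbours ≥ 1, goes locally extinct.
Round 3 — checking thresholds:
  brine shrimp: 1 of 2 neighbours < 2, holds.
  gobies: 1 of 2 neighbours < 2, holds.
  herring: 2 of 3 neighbours ≥ 2, goes locally extinct.
  mussels: 2 of 2 neighbours ≥ 2, goes locally extinct.
  nudibranchs: 2 of 3 neighbours < 3, holds.
Round 4 — checking thresholds:
  brine shrimp: 1 of 2 neighbours < 2, holds.
  gobies: 2 of 2 neighbours ≥ 2, goes locally extinct.
  nudibranchs: 2 of 3 neighbours < 3, holds.
Round 5 — no new extinctions; cascade stops.

5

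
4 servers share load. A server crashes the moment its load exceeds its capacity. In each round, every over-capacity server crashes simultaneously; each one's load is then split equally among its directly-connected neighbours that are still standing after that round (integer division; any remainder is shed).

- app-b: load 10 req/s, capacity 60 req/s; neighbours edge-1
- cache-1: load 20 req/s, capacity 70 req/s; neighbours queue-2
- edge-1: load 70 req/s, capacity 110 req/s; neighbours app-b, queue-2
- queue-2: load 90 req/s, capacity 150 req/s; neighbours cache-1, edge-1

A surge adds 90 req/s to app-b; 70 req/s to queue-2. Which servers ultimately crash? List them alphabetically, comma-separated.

app-b, cache-1, edge-1, queue-2

Round 1 — app-b at 100 > 60; queue-2 at 160 > 150. app-b, queue-2 crash.
  app-b sheds 100 req/s to edge-1: 100 each.
    edge-1: 70+100 = 170 > 110
  queue-2 sheds 160 req/s to cache-1, edge-1: 80 each.
    cache-1: 20+80 = 100 > 70
    edge-1: 170+80 = 250 > 110
Round 2 — cache-1, edge-1 crash.
  cache-1 sheds 100 req/s: no online neighbours, lost.
  edge-1 sheds 250 req/s: no online neighbours, lost.
No further crashes.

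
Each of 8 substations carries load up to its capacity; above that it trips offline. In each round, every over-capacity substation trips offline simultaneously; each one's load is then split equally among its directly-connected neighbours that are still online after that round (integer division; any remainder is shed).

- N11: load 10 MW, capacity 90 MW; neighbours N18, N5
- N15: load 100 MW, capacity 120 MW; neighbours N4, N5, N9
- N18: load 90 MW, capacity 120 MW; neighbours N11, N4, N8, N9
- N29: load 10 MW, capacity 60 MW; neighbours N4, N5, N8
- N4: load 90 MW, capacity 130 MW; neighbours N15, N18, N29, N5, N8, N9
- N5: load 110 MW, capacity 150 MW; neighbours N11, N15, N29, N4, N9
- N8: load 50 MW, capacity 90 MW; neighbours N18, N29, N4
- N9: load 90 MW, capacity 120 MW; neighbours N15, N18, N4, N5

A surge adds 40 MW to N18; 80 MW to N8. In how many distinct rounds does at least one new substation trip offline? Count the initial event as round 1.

4

Round 1 — N18 at 130 > 120; N8 at 130 > 90. N18, N8 trip offline.
  N18 sheds 130 MW to N11, N4, N9: 43 each (1 lost).
    N11: 10+43 = 53 ≤ 90
    N4: 90+43 = 133 > 130
    N9: 90+43 = 133 > 120
  N8 sheds 130 MW to N29, N4: 65 each.
    N29: 10+65 = 75 > 60
    N4: 133+65 = 198 > 130
Round 2 — N29, N4, N9 trip offline.
  N29 sheds 75 MW to N5: 75 each.
    N5: 110+75 = 185 > 150
  N4 sheds 198 MW to N15, N5: 99 each.
    N15: 100+99 = 199 > 120
    N5: 185+99 = 284 > 150
  N9 sheds 133 MW to N15, N5: 66 each (1 lost).
    N15: 199+66 = 265 > 120
    N5: 284+66 = 350 > 150
Round 3 — N15, N5 trip offline.
  N15 sheds 265 MW: no online neighbours, lost.
  N5 sheds 350 MW to N11: 350 each.
    N11: 53+350 = 403 > 90
Round 4 — N11 trips offline.
  N11 sheds 403 MW: no online neighbours, lost.
No further trips.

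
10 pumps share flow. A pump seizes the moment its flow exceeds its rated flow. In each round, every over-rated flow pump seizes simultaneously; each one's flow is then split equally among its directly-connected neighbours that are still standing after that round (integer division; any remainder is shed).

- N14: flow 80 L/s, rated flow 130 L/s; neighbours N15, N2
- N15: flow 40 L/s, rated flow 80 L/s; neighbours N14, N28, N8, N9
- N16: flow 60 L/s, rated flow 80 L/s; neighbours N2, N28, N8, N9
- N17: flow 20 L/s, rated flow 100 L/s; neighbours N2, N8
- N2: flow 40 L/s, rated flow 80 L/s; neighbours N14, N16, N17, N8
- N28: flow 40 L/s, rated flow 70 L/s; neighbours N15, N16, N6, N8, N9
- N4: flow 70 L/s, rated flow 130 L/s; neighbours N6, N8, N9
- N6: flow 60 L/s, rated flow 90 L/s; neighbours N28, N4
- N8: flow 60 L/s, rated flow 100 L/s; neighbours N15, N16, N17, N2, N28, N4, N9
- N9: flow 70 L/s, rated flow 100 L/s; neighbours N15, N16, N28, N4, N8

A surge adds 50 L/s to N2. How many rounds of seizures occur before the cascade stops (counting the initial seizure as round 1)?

Round 1 — N2 at 90 > 80. N2 seizes.
  N2 sheds 90 L/s to N14, N16, N17, N8: 22 each (2 lost).
    N14: 80+22 = 102 ≤ 130
    N16: 60+22 = 82 > 80
    N17: 20+22 = 42 ≤ 100
    N8: 60+22 = 82 ≤ 100
Round 2 — N16 seizes.
  N16 sheds 82 L/s to N28, N8, N9: 27 each (1 lost).
    N28: 40+27 = 67 ≤ 70
    N8: 82+27 = 109 > 100
    N9: 70+27 = 97 ≤ 100
Round 3 — N8 seizes.
  N8 sheds 109 L/s to N15, N17, N28, N4, N9: 21 each (4 lost).
    N15: 40+21 = 61 ≤ 80
    N17: 42+21 = 63 ≤ 100
    N28: 67+21 = 88 > 70
    N4: 70+21 = 91 ≤ 130
    N9: 97+21 = 118 > 100
Round 4 — N28, N9 seize.
  N28 sheds 88 L/s to N15, N6: 44 each.
    N15: 61+44 = 105 > 80
    N6: 60+44 = 104 > 90
  N9 sheds 118 L/s to N15, N4: 59 each.
    N15: 105+59 = 164 > 80
    N4: 91+59 = 150 > 130
Round 5 — N15, N4, N6 seize.
  N15 sheds 164 L/s to N14: 164 each.
    N14: 102+164 = 266 > 130
  N4 sheds 150 L/s: no online neighbours, lost.
  N6 sheds 104 L/s: no online neighbours, lost.
Round 6 — N14 seizes.
  N14 sheds 266 L/s: no online neighbours, lost.
No further seizures.

6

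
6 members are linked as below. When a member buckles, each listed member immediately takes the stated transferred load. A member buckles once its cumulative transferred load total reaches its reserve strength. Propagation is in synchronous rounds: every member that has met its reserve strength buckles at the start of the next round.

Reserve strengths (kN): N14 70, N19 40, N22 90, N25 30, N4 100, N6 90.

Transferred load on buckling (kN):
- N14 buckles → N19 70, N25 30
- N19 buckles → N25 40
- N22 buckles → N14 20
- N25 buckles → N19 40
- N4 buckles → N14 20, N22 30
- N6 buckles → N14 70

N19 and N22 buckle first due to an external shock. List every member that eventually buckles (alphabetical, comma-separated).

N19, N22, N25

Round 1 — N19, N22 buckle (initial).
  N14: +20 → 20 < 70
  N25: +40 → 40 ≥ 30
Round 2 — N25 buckles.
No further bucklings.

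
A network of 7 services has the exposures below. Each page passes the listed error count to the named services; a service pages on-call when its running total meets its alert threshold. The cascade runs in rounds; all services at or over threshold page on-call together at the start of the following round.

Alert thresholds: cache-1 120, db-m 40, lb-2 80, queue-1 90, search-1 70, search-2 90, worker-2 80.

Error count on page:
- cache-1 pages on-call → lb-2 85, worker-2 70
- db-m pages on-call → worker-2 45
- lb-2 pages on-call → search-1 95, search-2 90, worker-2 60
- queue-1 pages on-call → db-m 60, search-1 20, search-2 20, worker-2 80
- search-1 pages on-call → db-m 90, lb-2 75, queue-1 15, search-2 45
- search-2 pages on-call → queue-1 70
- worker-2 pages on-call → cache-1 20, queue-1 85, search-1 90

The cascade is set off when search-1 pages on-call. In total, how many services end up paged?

2

Round 1 — search-1 pages on-call (initial).
  db-m: +90 → 90 ≥ 40
  lb-2: +75 → 75 < 80
  queue-1: +15 → 15 < 90
  search-2: +45 → 45 < 90
Round 2 — db-m pages on-call.
  worker-2: +45 → 45 < 80
No further pages.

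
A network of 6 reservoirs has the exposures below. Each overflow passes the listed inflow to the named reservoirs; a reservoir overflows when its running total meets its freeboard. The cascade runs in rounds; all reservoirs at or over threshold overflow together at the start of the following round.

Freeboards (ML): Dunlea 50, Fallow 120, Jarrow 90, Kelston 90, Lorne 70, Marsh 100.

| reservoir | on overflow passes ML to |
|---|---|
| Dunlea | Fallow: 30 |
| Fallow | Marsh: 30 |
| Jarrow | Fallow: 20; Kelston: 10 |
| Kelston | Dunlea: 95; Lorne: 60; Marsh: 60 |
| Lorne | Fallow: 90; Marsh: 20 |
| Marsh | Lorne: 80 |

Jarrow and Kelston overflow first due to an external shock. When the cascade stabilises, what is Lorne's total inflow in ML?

Round 1 — Jarrow, Kelston overflow (initial).
  Dunlea: +95 → 95 ≥ 50
  Fallow: +20 → 20 < 120
  Lorne: +60 → 60 < 70
  Marsh: +60 → 60 < 100
Round 2 — Dunlea overflows.
  Fallow: +30 → 50 < 120
No further overflows.

60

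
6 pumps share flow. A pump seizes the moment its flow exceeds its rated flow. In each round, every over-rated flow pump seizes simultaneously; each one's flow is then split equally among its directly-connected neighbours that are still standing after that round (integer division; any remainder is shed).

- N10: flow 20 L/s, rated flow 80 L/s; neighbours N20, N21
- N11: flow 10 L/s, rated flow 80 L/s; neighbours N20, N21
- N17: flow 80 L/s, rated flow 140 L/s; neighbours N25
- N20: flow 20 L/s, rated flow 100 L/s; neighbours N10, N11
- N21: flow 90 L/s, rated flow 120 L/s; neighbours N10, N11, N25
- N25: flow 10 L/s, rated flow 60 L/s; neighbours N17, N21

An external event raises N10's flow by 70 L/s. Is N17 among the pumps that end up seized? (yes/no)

yes

Round 1 — N10 at 90 > 80. N10 seizes.
  N10 sheds 90 L/s to N20, N21: 45 each.
    N20: 20+45 = 65 ≤ 100
    N21: 90+45 = 135 > 120
Round 2 — N21 seizes.
  N21 sheds 135 L/s to N11, N25: 67 each (1 lost).
    N11: 10+67 = 77 ≤ 80
    N25: 10+67 = 77 > 60
Round 3 — N25 seizes.
  N25 sheds 77 L/s to N17: 77 each.
    N17: 80+77 = 157 > 140
Round 4 — N17 seizes.
  N17 sheds 157 L/s: no online neighbours, lost.
No further seizures.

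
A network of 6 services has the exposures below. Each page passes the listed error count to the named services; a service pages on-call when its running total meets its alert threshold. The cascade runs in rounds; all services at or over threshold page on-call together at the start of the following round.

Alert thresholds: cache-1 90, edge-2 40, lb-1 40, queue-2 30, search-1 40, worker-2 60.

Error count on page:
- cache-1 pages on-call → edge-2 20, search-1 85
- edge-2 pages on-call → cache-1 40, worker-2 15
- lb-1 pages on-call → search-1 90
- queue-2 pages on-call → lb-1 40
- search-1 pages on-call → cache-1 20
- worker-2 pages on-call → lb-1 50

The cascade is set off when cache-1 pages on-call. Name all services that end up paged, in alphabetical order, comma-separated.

Round 1 — cache-1 pages on-call (initial).
  edge-2: +20 → 20 < 40
  search-1: +85 → 85 ≥ 40
Round 2 — search-1 pages on-call.
No further pages.

cache-1, search-1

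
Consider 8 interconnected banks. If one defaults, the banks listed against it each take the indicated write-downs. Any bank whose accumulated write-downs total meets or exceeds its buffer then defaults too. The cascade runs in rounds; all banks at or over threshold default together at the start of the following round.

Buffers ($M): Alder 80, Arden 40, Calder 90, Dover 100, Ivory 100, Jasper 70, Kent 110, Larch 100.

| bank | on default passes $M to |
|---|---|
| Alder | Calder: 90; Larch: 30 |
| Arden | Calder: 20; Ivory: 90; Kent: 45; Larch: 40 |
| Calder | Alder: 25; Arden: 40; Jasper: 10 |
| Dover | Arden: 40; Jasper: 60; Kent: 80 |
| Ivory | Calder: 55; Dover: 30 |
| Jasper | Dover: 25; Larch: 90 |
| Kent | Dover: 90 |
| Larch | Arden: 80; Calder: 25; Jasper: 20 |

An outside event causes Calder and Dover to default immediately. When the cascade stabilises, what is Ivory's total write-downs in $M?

Round 1 — Calder, Dover default (initial).
  Alder: +25 → 25 < 80
  Arden: +40+40 → 80 ≥ 40
  Jasper: +10+60 → 70 ≥ 70
  Kent: +80 → 80 < 110
Round 2 — Arden, Jasper default.
  Ivory: +90 → 90 < 100
  Kent: +45 → 125 ≥ 110
  Larch: +40+90 → 130 ≥ 100
Round 3 — Kent, Larch default.
No further defaults.

90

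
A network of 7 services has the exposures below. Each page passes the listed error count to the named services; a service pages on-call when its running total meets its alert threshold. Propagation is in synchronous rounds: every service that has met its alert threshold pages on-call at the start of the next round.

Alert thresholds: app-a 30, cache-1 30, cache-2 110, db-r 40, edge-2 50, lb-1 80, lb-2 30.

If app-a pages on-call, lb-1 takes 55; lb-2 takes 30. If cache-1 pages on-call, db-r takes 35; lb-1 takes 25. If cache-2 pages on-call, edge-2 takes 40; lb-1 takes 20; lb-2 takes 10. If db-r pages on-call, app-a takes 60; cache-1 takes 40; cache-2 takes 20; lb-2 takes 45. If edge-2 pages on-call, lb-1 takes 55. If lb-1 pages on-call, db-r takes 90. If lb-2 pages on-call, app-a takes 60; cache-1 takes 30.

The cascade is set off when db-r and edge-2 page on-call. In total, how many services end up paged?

6

Round 1 — db-r, edge-2 page on-call (initial).
  app-a: +60 → 60 ≥ 30
  cache-1: +40 → 40 ≥ 30
  cache-2: +20 → 20 < 110
  lb-1: +55 → 55 < 80
  lb-2: +45 → 45 ≥ 30
Round 2 — app-a, cache-1, lb-2 page on-call.
  lb-1: +55+25 → 135 ≥ 80
Round 3 — lb-1 pages on-call.
No further pages.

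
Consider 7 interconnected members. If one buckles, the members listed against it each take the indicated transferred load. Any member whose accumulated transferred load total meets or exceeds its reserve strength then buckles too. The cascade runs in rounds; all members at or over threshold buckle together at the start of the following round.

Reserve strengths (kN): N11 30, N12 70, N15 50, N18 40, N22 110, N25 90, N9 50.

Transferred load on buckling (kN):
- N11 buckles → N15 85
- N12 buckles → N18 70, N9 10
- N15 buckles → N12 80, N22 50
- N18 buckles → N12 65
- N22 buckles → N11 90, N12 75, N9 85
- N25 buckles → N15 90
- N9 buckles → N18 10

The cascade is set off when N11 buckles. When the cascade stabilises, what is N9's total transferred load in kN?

Round 1 — N11 buckles (initial).
  N15: +85 → 85 ≥ 50
Round 2 — N15 buckles.
  N12: +80 → 80 ≥ 70
  N22: +50 → 50 < 110
Round 3 — N12 buckles.
  N18: +70 → 70 ≥ 40
  N9: +10 → 10 < 50
Round 4 — N18 buckles.
No further bucklings.

10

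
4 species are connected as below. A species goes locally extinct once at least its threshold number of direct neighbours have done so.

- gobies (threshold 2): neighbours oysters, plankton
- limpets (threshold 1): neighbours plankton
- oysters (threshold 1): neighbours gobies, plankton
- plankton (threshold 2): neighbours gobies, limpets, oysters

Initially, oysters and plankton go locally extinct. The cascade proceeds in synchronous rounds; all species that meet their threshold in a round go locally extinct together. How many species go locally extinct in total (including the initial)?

4

Round 1 — oysters, plankton go locally extinct (initial).
Round 2 — checking thresholds:
  gobies: 2 of 2 neighbours ≥ 2, goes locally extinct.
  limpets: 1 of 1 neighbours ≥ 1, goes locally extinct.
Round 3 — no new extinctions; cascade stops.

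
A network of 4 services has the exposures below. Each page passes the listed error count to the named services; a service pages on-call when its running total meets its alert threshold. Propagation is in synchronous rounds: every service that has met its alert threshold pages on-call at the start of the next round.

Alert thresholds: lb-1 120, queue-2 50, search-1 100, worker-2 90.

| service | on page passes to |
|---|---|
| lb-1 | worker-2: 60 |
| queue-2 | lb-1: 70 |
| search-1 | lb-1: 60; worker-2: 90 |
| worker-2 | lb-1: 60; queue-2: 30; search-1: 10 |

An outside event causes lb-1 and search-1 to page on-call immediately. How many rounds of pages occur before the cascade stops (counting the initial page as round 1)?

Round 1 — lb-1, search-1 page on-call (initial).
  worker-2: +60+90 → 150 ≥ 90
Round 2 — worker-2 pages on-call.
  queue-2: +30 → 30 < 50
No further pages.

2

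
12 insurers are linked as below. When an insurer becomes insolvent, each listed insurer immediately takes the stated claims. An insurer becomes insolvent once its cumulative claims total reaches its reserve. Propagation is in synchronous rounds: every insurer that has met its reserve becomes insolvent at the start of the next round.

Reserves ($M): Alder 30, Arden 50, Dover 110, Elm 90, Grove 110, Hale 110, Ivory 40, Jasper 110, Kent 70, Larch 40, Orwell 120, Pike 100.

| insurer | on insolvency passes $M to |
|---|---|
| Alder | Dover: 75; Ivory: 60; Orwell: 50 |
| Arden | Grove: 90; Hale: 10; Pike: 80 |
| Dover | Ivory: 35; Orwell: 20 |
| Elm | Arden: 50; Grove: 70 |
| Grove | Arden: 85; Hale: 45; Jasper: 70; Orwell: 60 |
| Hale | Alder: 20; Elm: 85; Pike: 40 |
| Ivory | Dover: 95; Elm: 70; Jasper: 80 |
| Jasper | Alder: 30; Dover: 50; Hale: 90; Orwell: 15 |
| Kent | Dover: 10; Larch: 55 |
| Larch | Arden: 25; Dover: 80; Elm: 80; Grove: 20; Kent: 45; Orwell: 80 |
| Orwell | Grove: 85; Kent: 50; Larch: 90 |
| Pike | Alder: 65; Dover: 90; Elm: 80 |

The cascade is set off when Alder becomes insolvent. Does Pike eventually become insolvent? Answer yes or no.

Round 1 — Alder becomes insolvent (initial).
  Dover: +75 → 75 < 110
  Ivory: +60 → 60 ≥ 40
  Orwell: +50 → 50 < 120
Round 2 — Ivory becomes insolvent.
  Dover: +95 → 170 ≥ 110
  Elm: +70 → 70 < 90
  Jasper: +80 → 80 < 110
Round 3 — Dover becomes insolvent.
  Orwell: +20 → 70 < 120
No further insolvencies.

no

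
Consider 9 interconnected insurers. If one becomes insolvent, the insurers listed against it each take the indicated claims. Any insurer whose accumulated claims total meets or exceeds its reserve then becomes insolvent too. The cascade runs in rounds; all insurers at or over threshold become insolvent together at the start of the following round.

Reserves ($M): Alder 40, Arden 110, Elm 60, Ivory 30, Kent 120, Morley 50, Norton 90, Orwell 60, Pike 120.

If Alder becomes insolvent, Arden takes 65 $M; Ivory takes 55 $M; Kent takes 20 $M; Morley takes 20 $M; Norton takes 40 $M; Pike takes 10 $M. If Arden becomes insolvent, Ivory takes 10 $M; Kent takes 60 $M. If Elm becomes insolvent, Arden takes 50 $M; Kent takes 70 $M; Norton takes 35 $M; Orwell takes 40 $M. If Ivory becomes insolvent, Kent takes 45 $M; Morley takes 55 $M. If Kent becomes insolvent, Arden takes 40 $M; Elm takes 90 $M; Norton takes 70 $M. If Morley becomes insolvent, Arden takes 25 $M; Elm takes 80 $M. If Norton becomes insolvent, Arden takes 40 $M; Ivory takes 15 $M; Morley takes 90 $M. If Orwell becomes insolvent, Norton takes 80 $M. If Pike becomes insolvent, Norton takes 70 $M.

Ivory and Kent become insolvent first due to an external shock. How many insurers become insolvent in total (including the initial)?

6

Round 1 — Ivory, Kent become insolvent (initial).
  Arden: +40 → 40 < 110
  Elm: +90 → 90 ≥ 60
  Morley: +55 → 55 ≥ 50
  Norton: +70 → 70 < 90
Round 2 — Elm, Morley become insolvent.
  Arden: +50+25 → 115 ≥ 110
  Norton: +35 → 105 ≥ 90
  Orwell: +40 → 40 < 60
Round 3 — Arden, Norton become insolvent.
No further insolvencies.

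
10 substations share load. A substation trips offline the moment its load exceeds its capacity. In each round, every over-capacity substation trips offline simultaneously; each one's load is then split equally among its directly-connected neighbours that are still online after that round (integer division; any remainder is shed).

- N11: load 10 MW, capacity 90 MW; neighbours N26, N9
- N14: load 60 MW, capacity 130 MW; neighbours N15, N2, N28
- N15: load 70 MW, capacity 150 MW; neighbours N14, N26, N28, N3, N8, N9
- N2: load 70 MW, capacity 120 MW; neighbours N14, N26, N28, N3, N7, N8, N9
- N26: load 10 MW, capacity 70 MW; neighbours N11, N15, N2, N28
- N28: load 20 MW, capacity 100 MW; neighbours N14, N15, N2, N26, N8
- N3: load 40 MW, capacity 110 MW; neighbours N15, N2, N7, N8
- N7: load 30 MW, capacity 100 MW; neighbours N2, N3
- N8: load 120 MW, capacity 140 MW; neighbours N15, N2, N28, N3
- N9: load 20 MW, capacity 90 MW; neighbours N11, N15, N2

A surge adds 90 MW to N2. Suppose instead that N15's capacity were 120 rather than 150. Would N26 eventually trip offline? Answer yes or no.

no

With N15's capacity at 120:
Round 1 — N2 at 160 > 120. N2 trips offline.
  N2 sheds 160 MW to N14, N26, N28, N3, N7, N8, N9: 22 each (6 lost).
    N14: 60+22 = 82 ≤ 130
    N26: 10+22 = 32 ≤ 70
    N28: 20+22 = 42 ≤ 100
    N3: 40+22 = 62 ≤ 110
    N7: 30+22 = 52 ≤ 100
    N8: 120+22 = 142 > 140
    N9: 20+22 = 42 ≤ 90
Round 2 — N8 trips offline.
  N8 sheds 142 MW to N15, N28, N3: 47 each (1 lost).
    N15: 70+47 = 117 ≤ 120
    N28: 42+47 = 89 ≤ 100
    N3: 62+47 = 109 ≤ 110
No further trips.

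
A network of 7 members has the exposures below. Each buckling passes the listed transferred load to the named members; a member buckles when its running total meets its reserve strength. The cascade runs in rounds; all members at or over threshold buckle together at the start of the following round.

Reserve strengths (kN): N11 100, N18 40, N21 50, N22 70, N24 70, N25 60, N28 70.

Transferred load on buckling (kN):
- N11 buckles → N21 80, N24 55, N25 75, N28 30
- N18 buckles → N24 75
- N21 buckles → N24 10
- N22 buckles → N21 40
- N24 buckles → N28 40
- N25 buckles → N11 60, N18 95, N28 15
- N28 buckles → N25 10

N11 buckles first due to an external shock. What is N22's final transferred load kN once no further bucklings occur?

Round 1 — N11 buckles (initial).
  N21: +80 → 80 ≥ 50
  N24: +55 → 55 < 70
  N25: +75 → 75 ≥ 60
  N28: +30 → 30 < 70
Round 2 — N21, N25 buckle.
  N18: +95 → 95 ≥ 40
  N24: +10 → 65 < 70
  N28: +15 → 45 < 70
Round 3 — N18 buckles.
  N24: +75 → 140 ≥ 70
Round 4 — N24 buckles.
  N28: +40 → 85 ≥ 70
Round 5 — N28 buckles.
No further bucklings.

0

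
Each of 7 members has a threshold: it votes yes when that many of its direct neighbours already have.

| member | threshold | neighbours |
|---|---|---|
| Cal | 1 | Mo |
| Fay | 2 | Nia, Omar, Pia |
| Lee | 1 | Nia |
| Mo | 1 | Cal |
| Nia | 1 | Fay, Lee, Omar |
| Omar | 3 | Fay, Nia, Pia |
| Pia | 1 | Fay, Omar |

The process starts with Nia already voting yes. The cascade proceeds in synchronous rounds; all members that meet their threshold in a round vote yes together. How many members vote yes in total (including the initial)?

2

Round 1 — Nia votes yes (initial).
Round 2 — checking thresholds:
  Fay: 1 of 3 neighbours < 2, below threshold.
  Lee: 1 of 1 neighbours ≥ 1, votes yes.
  Omar: 1 of 3 neighbours < 3, below threshold.
Round 3 — no new yes votes; cascade stops.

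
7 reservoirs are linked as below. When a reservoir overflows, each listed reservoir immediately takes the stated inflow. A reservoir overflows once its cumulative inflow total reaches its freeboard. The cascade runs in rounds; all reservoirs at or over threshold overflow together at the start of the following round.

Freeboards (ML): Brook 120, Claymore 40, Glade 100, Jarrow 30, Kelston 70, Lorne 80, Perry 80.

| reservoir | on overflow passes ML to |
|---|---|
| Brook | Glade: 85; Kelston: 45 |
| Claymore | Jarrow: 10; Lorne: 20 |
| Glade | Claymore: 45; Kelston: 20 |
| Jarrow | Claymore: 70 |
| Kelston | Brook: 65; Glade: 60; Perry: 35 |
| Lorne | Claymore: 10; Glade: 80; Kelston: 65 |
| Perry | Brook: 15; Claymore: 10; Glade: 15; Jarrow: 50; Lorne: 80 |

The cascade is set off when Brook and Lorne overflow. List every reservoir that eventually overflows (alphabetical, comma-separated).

Round 1 — Brook, Lorne overflow (initial).
  Claymore: +10 → 10 < 40
  Glade: +85+80 → 165 ≥ 100
  Kelston: +45+65 → 110 ≥ 70
Round 2 — Glade, Kelston overflow.
  Claymore: +45 → 55 ≥ 40
  Perry: +35 → 35 < 80
Round 3 — Claymore overflows.
  Jarrow: +10 → 10 < 30
No further overflows.

Brook, Claymore, Glade, Kelston, Lorne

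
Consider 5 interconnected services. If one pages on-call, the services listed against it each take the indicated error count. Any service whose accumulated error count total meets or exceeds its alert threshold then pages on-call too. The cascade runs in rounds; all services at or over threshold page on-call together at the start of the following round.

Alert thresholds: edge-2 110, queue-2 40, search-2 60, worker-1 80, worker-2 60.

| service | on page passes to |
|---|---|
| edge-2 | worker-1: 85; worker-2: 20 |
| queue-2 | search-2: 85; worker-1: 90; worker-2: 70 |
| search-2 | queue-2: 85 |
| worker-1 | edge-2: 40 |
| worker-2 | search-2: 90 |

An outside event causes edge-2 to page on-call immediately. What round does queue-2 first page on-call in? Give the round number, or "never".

never

Round 1 — edge-2 pages on-call (initial).
  worker-1: +85 → 85 ≥ 80
  worker-2: +20 → 20 < 60
Round 2 — worker-1 pages on-call.
No further pages.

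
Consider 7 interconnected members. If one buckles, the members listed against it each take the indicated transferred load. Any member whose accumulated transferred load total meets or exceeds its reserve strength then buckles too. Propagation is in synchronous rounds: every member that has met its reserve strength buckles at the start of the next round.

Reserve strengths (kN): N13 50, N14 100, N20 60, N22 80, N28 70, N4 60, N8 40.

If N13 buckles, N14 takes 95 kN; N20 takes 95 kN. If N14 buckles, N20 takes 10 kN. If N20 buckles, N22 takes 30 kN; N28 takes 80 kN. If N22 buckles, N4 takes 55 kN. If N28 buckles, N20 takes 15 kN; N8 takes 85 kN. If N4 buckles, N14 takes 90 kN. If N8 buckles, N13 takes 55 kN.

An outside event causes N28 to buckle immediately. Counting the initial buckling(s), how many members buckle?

4

Round 1 — N28 buckles (initial).
  N20: +15 → 15 < 60
  N8: +85 → 85 ≥ 40
Round 2 — N8 buckles.
  N13: +55 → 55 ≥ 50
Round 3 — N13 buckles.
  N14: +95 → 95 < 100
  N20: +95 → 110 ≥ 60
Round 4 — N20 buckles.
  N22: +30 → 30 < 80
No further bucklings.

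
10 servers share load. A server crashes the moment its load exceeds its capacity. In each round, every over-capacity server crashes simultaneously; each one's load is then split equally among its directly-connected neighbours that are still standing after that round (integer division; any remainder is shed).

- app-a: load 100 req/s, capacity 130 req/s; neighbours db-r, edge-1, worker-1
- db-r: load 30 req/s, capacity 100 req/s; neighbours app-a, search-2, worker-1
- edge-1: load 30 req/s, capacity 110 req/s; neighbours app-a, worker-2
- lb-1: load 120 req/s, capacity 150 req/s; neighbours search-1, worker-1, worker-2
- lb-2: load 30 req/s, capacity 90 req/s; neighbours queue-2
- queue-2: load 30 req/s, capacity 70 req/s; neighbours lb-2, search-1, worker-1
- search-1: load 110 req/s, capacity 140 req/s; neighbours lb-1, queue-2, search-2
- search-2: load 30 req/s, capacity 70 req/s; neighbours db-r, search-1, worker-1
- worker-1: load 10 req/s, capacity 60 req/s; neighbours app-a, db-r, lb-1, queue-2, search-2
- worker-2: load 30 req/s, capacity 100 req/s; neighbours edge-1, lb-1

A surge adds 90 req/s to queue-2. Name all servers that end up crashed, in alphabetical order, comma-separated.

app-a, db-r, edge-1, lb-1, queue-2, search-1, search-2, worker-1, worker-2

Round 1 — queue-2 at 120 > 70. queue-2 crashes.
  queue-2 sheds 120 req/s to lb-2, search-1, worker-1: 40 each.
    lb-2: 30+40 = 70 ≤ 90
    search-1: 110+40 = 150 > 140
    worker-1: 10+40 = 50 ≤ 60
Round 2 — search-1 crashes.
  search-1 sheds 150 req/s to lb-1, search-2: 75 each.
    lb-1: 120+75 = 195 > 150
    search-2: 30+75 = 105 > 70
Round 3 — lb-1, search-2 crash.
  lb-1 sheds 195 req/s to worker-1, worker-2: 97 each (1 lost).
    worker-1: 50+97 = 147 > 60
    worker-2: 30+97 = 127 > 100
  search-2 sheds 105 req/s to db-r, worker-1: 52 each (1 lost).
    db-r: 30+52 = 82 ≤ 100
    worker-1: 147+52 = 199 > 60
Round 4 — worker-1, worker-2 crash.
  worker-1 sheds 199 req/s to app-a, db-r: 99 each (1 lost).
    app-a: 100+99 = 199 > 130
    db-r: 82+99 = 181 > 100
  worker-2 sheds 127 req/s to edge-1: 127 each.
    edge-1: 30+127 = 157 > 110
Round 5 — app-a, db-r, edge-1 crash.
  app-a sheds 199 req/s: no online neighbours, lost.
  db-r sheds 181 req/s: no online neighbours, lost.
  edge-1 sheds 157 req/s: no online neighbours, lost.
No further crashes.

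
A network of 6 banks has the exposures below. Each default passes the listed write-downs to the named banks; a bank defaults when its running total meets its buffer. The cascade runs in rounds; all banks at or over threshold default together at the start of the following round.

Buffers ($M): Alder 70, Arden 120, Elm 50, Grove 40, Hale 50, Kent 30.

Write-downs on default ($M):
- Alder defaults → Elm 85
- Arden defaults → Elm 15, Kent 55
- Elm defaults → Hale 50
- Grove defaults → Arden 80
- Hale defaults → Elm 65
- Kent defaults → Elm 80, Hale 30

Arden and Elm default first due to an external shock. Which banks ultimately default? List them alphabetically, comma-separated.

Round 1 — Arden, Elm default (initial).
  Hale: +50 → 50 ≥ 50
  Kent: +55 → 55 ≥ 30
Round 2 — Hale, Kent default.
No further defaults.

Arden, Elm, Hale, Kent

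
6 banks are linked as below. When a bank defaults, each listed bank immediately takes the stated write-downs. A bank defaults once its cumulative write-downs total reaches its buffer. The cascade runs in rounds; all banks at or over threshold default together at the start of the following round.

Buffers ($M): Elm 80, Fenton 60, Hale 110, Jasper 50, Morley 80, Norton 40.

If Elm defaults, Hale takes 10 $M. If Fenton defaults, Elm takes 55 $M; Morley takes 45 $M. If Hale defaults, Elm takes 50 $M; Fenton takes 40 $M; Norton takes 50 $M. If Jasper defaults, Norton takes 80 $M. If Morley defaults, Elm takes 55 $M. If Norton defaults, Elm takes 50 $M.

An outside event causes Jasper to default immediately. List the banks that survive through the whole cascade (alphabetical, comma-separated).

Elm, Fenton, Hale, Morley

Round 1 — Jasper defaults (initial).
  Norton: +80 → 80 ≥ 40
Round 2 — Norton defaults.
  Elm: +50 → 50 < 80
No further defaults.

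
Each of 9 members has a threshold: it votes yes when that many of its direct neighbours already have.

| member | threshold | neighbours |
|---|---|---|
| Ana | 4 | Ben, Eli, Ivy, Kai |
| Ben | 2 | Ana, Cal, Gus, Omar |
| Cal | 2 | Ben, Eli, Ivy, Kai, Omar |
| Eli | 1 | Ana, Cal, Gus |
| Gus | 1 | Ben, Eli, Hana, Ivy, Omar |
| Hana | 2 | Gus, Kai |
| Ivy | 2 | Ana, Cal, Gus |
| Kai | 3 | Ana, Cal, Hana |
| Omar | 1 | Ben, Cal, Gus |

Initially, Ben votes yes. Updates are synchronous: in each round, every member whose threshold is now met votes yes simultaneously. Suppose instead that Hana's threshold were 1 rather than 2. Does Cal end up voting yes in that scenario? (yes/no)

yes

With Hana's threshold at 1:
Round 1 — Ben votes yes (initial).
Round 2 — checking thresholds:
  Ana: 1 of 4 neighbours < 4, below threshold.
  Cal: 1 of 5 neighbours < 2, below threshold.
  Gus: 1 of 5 neighbours ≥ 1, votes yes.
  Omar: 1 of 3 neighbours ≥ 1, votes yes.
Round 3 — checking thresholds:
  Ana: 1 of 4 neighbours < 4, below threshold.
  Cal: 2 of 5 neighbours ≥ 2, votes yes.
  Eli: 1 of 3 neighbours ≥ 1, votes yes.
  Hana: 1 of 2 neighbours ≥ 1, votes yes.
  Ivy: 1 of 3 neighbours < 2, below threshold.
Round 4 — checking thresholds:
  Ana: 2 of 4 neighbours < 4, below threshold.
  Ivy: 2 of 3 neighbours ≥ 2, votes yes.
  Kai: 2 of 3 neighbours < 3, below threshold.
Round 5 — no new yes votes; cascade stops.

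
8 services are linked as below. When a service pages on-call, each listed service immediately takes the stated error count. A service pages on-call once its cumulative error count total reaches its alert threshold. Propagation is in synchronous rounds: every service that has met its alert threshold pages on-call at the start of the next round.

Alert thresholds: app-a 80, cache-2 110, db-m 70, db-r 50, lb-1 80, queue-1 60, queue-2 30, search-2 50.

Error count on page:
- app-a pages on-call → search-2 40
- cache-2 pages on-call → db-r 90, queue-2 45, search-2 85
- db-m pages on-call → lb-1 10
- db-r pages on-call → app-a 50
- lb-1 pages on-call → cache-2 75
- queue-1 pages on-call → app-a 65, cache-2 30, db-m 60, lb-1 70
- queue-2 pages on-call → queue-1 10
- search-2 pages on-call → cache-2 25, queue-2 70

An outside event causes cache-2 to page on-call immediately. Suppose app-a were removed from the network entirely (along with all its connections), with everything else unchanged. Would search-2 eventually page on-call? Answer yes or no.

With app-a removed:
Round 1 — cache-2 pages on-call (initial).
  db-r: +90 → 90 ≥ 50
  queue-2: +45 → 45 ≥ 30
  search-2: +85 → 85 ≥ 50
Round 2 — db-r, queue-2, search-2 page on-call.
  queue-1: +10 → 10 < 60
No further pages.

yes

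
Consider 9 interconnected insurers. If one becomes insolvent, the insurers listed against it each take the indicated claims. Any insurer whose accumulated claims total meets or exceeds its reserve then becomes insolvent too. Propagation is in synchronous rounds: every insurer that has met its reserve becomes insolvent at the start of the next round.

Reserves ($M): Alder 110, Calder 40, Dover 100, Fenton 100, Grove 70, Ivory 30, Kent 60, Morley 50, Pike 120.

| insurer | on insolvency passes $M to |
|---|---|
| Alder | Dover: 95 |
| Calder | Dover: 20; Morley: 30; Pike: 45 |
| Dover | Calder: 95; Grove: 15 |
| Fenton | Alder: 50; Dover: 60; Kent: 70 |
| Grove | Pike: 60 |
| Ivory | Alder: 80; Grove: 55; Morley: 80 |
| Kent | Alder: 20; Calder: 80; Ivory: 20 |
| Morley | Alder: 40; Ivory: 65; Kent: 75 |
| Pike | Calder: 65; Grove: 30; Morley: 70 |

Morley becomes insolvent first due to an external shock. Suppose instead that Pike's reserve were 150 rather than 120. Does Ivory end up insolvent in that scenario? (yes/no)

yes

With Pike's reserve at 150:
Round 1 — Morley becomes insolvent (initial).
  Alder: +40 → 40 < 110
  Ivory: +65 → 65 ≥ 30
  Kent: +75 → 75 ≥ 60
Round 2 — Ivory, Kent become insolvent.
  Alder: +80+20 → 140 ≥ 110
  Calder: +80 → 80 ≥ 40
  Grove: +55 → 55 < 70
Round 3 — Alder, Calder become insolvent.
  Dover: +95+20 → 115 ≥ 100
  Pike: +45 → 45 < 150
Round 4 — Dover becomes insolvent.
  Grove: +15 → 70 ≥ 70
Round 5 — Grove becomes insolvent.
  Pike: +60 → 105 < 150
No further insolvencies.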